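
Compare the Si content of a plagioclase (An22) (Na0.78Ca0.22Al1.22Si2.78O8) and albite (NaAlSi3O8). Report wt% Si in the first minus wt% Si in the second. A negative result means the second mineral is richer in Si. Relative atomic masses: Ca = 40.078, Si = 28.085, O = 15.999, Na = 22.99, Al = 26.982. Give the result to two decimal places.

-2.75 percentage points

M(Na0.78Ca0.22Al1.22Si2.78O8) = 265.736 g/mol, so wt% Si = 78.076/265.736 × 100 = 29.38%.
M(NaAlSi3O8) = 262.219 g/mol, so wt% Si = 84.255/262.219 × 100 = 32.13%.
29.38 − 32.13 = -2.75 pp.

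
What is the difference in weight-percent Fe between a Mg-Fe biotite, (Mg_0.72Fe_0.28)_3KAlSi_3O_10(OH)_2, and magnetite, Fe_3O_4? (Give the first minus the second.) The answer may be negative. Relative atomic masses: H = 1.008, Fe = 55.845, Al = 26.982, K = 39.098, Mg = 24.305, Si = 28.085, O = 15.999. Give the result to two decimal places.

-61.79 percentage points

First mineral: 46.910 g Fe in 443.748 g formula = 10.57 wt% Fe.
Second mineral: 167.535 g Fe in 231.531 g formula = 72.36 wt% Fe.
10.57% − 72.36% gives a difference of -61.79 percentage points.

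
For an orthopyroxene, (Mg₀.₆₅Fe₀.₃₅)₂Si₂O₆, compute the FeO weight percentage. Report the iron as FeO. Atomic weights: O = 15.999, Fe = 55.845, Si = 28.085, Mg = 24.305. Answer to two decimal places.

22.57 wt%

M((Mg₀.₆₅Fe₀.₃₅)₂Si₂O₆) = 222.852 g/mol; M(FeO) = 71.844 g/mol.
Moles FeO per formula unit = 0.70 Fe ÷ 1 = 0.7000.
FeO fraction = (0.7000 × 71.844) / 222.852 = 50.291/222.852 = 0.2257.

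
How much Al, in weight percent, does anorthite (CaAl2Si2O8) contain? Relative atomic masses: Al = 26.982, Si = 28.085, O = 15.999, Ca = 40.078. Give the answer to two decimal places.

M(CaAl2Si2O8) = 278.204 g/mol.
Al contributes 2 × 26.982 = 53.964 g per mole.
53.964/278.204 = 0.1940 → 19.40%.

19.40 weight percent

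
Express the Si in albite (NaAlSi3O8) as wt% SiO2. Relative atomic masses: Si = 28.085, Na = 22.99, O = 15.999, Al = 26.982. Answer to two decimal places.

68.74 wt%

Formula mass = 262.219 g/mol.
3 Si → 3.0000 mol SiO2 per formula unit; M(SiO2) = 60.083, so SiO2 mass = 180.249 g.
180.249/262.219 × 100 = 68.74 wt%.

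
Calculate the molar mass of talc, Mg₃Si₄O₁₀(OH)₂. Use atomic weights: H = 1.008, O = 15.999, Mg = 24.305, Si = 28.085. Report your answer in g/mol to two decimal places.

379.26 g/mol

M = 3(24.305) + 4(28.085) + 12(15.999) + 2(1.008)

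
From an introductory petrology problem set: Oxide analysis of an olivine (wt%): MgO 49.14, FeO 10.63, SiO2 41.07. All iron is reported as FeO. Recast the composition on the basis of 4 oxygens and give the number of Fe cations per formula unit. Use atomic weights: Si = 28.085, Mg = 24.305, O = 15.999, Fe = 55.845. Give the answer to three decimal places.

MgO (M=40.304): mol = 1.21923; Mg = 1.21923, O = 1.21923.
FeO (M=71.844): mol = 0.14796; Fe = 0.14796, O = 0.14796.
SiO2 (M=60.083): mol = 0.68355; Si = 0.68355, O = 1.36710.
ΣO = 2.73429; factor = 4/ΣO = 1.46290.
Fe apfu = 0.14796 × 1.46290 = 0.216.

0.216 Fe apfu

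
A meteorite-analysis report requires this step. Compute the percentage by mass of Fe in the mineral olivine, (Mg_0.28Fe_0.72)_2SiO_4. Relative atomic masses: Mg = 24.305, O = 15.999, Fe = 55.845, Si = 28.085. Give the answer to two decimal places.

Molar mass of (Mg_0.28Fe_0.72)_2SiO_4: 0.56·24.305 + 1.44·55.845 + 1·28.085 + 4·15.999 = 186.109 g/mol.
Mass of Fe per formula unit: 1.44 × 55.845 = 80.417 g.
Weight fraction Fe = 80.417 / 186.109 = 0.4321.

43.21 wt%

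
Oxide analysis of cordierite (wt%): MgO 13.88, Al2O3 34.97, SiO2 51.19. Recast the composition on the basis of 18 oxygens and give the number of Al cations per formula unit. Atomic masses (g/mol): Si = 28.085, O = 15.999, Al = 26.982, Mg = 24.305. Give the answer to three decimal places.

4.012 Al apfu

MgO: 13.88/40.304 = 0.34438 mol → 0.34438 mol Mg, 0.34438 mol O.
Al2O3: 34.97/101.961 = 0.34297 mol → 0.68594 mol Al, 1.02891 mol O.
SiO2: 51.19/60.083 = 0.85199 mol → 0.85199 mol Si, 1.70398 mol O.
Total oxygen = 3.07727 mol. Normalization factor = 18/3.07727 = 5.84934.
Al per 18 O = 0.68594 × 5.84934 = 4.012.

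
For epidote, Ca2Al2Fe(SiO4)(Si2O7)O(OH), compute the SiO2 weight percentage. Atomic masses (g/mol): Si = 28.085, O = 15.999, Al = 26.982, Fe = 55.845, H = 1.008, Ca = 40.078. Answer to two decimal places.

Formula mass = 483.215 g/mol.
3 Si → 3.0000 mol SiO2 per formula unit; M(SiO2) = 60.083, so SiO2 mass = 180.249 g.
180.249/483.215 × 100 = 37.30 wt%.

37.30 wt%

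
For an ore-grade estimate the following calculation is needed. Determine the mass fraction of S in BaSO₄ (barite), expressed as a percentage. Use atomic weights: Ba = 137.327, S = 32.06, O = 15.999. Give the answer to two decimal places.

M(BaSO₄) = 233.383 g/mol.
S contributes 1 × 32.06 = 32.060 g per mole.
32.060/233.383 = 0.1374 → 13.74%.

13.74 mass %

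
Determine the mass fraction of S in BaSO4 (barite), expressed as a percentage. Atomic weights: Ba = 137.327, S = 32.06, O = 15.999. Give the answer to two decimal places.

13.74 mass %

Molar mass of BaSO4: 1·137.327 + 1·32.06 + 4·15.999 = 233.383 g/mol.
Mass of S per formula unit: 1 × 32.06 = 32.060 g.
Weight fraction S = 32.060 / 233.383 = 0.1374.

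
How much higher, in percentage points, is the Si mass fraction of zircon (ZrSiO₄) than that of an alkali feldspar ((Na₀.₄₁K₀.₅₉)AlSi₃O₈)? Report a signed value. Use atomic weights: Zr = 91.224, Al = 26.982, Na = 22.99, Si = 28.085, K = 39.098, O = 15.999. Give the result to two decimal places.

Si in ZrSiO₄: molar mass 183.305 g/mol; 1×28.085 = 28.085 g → 15.32 wt%.
Si in (Na₀.₄₁K₀.₅₉)AlSi₃O₈: molar mass 271.723 g/mol; 3×28.085 = 84.255 g → 31.01 wt%.
Difference = 15.32 − 31.01 = -15.69 percentage points.

-15.69 percentage points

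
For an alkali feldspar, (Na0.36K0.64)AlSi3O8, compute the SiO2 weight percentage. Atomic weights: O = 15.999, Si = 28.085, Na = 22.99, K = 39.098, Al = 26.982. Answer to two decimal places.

Molar mass of (Na0.36K0.64)AlSi3O8 = 0.36×22.99 + 0.64×39.098 + 1×26.982 + 3×28.085 + 8×15.999 = 272.528 g/mol.
Each formula unit contains 3 Si, equivalent to 3/1 = 3.0000 mol SiO2.
M(SiO2) = 1×28.085 + 2×15.999 = 60.083 g/mol.
Mass of SiO2 per formula unit = 3.0000 × 60.083 = 180.249 g.
SiO2 wt% = 180.249 / 272.528 × 100 = 66.14%.

66.14 wt%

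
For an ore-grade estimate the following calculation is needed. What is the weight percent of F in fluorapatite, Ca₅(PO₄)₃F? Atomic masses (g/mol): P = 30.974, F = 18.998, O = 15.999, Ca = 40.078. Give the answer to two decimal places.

3.77 weight percent

Molar mass of Ca₅(PO₄)₃F: 5*40.078 + 3*30.974 + 12*15.999 + 1*18.998 = 504.298 g/mol.
Mass of F per formula unit: 1 × 18.998 = 18.998 g.
Weight fraction F = 18.998 / 504.298 = 0.0377.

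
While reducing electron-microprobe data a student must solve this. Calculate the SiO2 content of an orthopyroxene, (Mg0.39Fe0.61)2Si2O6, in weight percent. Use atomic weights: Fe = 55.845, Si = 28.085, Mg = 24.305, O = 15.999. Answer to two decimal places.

50.23 wt%

M((Mg0.39Fe0.61)2Si2O6) = 239.253 g/mol; M(SiO2) = 60.083 g/mol.
Moles SiO2 per formula unit = 2 Si ÷ 1 = 2.0000.
SiO2 fraction = (2.0000 × 60.083) / 239.253 = 120.166/239.253 = 0.5023.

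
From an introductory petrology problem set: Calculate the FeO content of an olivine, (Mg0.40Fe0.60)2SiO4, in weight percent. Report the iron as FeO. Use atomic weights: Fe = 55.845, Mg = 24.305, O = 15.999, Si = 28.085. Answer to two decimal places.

48.29 wt%

Molar mass of (Mg0.40Fe0.60)2SiO4 = 0.80*24.305 + 1.20*55.845 + 1*28.085 + 4*15.999 = 178.539 g/mol.
Each formula unit contains 1.20 Fe, equivalent to 1.20/1 = 1.2000 mol FeO.
M(FeO) = 1×55.845 + 1×15.999 = 71.844 g/mol.
Mass of FeO per formula unit = 1.2000 × 71.844 = 86.213 g.
FeO wt% = 86.213 / 178.539 × 100 = 48.29%.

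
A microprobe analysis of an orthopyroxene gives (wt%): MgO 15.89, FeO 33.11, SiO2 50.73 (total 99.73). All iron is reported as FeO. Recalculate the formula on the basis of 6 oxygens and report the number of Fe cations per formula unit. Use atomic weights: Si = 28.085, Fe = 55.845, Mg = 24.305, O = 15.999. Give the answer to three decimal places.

MgO (M=40.304): mol = 0.39425; Mg = 0.39425, O = 0.39425.
FeO (M=71.844): mol = 0.46086; Fe = 0.46086, O = 0.46086.
SiO2 (M=60.083): mol = 0.84433; Si = 0.84433, O = 1.68866.
ΣO = 2.54377; factor = 6/ΣO = 2.35870.
Fe apfu = 0.46086 × 2.35870 = 1.087.

1.087 Fe apfu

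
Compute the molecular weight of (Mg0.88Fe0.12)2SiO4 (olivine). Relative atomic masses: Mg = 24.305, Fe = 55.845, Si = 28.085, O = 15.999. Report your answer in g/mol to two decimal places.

Mg: 1.76 × 24.305 = 42.7768
Fe: 0.24 × 55.845 = 13.4028
Si: 1 × 28.085 = 28.0850
O: 4 × 15.999 = 63.9960
Summing the contributions gives the formula mass.

148.26 g/mol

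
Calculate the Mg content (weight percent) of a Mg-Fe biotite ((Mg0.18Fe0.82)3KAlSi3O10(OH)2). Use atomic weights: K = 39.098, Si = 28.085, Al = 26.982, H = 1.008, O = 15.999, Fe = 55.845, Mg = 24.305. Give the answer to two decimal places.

M((Mg0.18Fe0.82)3KAlSi3O10(OH)2) = 494.842 g/mol.
Mg contributes 0.54 × 24.305 = 13.125 g per mole.
13.125/494.842 = 0.0265 → 2.65%.

2.65 weight percent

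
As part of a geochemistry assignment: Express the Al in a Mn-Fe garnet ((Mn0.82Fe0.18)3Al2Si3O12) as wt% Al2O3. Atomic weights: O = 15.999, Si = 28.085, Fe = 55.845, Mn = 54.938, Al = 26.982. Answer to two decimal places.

20.58 wt%

M((Mn0.82Fe0.18)3Al2Si3O12) = 495.511 g/mol; M(Al2O3) = 101.961 g/mol.
Moles Al2O3 per formula unit = 2 Al ÷ 2 = 1.0000.
Al2O3 fraction = (1.0000 × 101.961) / 495.511 = 101.961/495.511 = 0.2058.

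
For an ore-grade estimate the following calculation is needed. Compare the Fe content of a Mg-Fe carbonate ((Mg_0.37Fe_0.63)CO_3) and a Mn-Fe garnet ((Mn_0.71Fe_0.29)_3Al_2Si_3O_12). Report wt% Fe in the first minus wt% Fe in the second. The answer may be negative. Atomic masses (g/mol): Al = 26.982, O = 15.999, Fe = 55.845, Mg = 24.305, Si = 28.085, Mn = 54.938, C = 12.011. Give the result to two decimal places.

23.97 percentage points

M((Mg_0.37Fe_0.63)CO_3) = 104.183 g/mol, so wt% Fe = 35.182/104.183 × 100 = 33.77%.
M((Mn_0.71Fe_0.29)_3Al_2Si_3O_12) = 495.810 g/mol, so wt% Fe = 48.585/495.810 × 100 = 9.80%.
33.77 − 9.80 = 23.97 pp.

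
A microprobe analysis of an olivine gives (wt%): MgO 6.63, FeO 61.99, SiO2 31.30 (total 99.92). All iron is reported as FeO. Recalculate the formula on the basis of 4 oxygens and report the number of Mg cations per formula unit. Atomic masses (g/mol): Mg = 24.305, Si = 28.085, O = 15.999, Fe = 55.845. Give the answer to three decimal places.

0.318 Mg apfu

MgO (M=40.304): mol = 0.16450; Mg = 0.16450, O = 0.16450.
FeO (M=71.844): mol = 0.86284; Fe = 0.86284, O = 0.86284.
SiO2 (M=60.083): mol = 0.52095; Si = 0.52095, O = 1.04190.
ΣO = 2.06924; factor = 4/ΣO = 1.93308.
Mg apfu = 0.16450 × 1.93308 = 0.318.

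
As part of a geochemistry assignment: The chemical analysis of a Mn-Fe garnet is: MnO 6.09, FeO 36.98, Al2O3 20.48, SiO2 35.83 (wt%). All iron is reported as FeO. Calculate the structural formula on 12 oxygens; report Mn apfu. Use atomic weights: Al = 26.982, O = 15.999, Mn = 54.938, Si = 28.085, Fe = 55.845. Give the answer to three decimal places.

0.430 Mn apfu

6.09 wt% MnO ÷ 70.937 g/mol = 0.08585 mol, giving 0.08585 Mn and 0.08585 O.
36.98 wt% FeO ÷ 71.844 g/mol = 0.51473 mol, giving 0.51473 Fe and 0.51473 O.
20.48 wt% Al2O3 ÷ 101.961 g/mol = 0.20086 mol, giving 0.40172 Al and 0.60258 O.
35.83 wt% SiO2 ÷ 60.083 g/mol = 0.59634 mol, giving 0.59634 Si and 1.19268 O.
Oxygen sums to 2.39584; scaling by 12/2.39584 = 5.00868 puts the formula on 12 O.
Mn: 0.08585 × 5.00868 = 0.430 atoms per formula unit.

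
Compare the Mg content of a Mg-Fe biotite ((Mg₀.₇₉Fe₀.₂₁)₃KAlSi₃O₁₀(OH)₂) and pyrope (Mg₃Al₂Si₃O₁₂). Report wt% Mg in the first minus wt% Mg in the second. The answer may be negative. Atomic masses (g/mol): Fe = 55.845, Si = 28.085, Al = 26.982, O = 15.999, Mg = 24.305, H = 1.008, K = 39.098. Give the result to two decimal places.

Mg in (Mg₀.₇₉Fe₀.₂₁)₃KAlSi₃O₁₀(OH)₂: molar mass 437.124 g/mol; 2.37×24.305 = 57.603 g → 13.18 wt%.
Mg in Mg₃Al₂Si₃O₁₂: molar mass 403.122 g/mol; 3×24.305 = 72.915 g → 18.09 wt%.
Difference = 13.18 − 18.09 = -4.91 percentage points.

-4.91 percentage points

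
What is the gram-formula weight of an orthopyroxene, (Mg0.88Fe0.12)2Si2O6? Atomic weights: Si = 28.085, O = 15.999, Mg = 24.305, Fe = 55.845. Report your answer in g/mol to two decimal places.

208.34 g/mol

The formula mass is the sum 1.76·24.305 + 0.24·55.845 + 2·28.085 + 6·15.999.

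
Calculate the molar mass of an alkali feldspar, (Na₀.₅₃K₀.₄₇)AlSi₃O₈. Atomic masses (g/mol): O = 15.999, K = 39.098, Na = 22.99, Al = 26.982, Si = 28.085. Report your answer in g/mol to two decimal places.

The formula mass is the sum 0.53×22.99 + 0.47×39.098 + 1×26.982 + 3×28.085 + 8×15.999.

269.79 g/mol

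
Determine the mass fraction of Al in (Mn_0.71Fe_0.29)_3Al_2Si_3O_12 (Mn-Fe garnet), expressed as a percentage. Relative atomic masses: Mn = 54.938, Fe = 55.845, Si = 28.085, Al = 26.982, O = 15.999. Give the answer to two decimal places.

Formula mass = 2.13·54.938 + 0.87·55.845 + 2·26.982 + 3·28.085 + 12·15.999 = 495.810 g/mol, of which 53.964 g is Al.
So Al makes up 53.964/495.810 = 0.1088 of the mass, i.e. 10.88%.

10.88 mass %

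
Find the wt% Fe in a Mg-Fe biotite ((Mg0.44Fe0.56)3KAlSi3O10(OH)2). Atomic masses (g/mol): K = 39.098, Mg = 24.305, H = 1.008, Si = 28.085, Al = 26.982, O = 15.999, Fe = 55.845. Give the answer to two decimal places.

19.95 weight percent

Formula mass = 1.32×24.305 + 1.68×55.845 + 1×39.098 + 1×26.982 + 3×28.085 + 12×15.999 + 2×1.008 = 470.241 g/mol, of which 93.820 g is Fe.
So Fe makes up 93.820/470.241 = 0.1995 of the mass, i.e. 19.95%.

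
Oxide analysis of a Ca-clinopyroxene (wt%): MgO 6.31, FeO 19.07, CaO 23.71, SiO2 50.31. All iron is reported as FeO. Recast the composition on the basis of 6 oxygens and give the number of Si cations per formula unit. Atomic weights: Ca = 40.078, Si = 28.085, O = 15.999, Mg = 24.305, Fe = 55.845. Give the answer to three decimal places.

1.994 Si apfu

MgO: 6.31/40.304 = 0.15656 mol → 0.15656 mol Mg, 0.15656 mol O.
FeO: 19.07/71.844 = 0.26544 mol → 0.26544 mol Fe, 0.26544 mol O.
CaO: 23.71/56.077 = 0.42281 mol → 0.42281 mol Ca, 0.42281 mol O.
SiO2: 50.31/60.083 = 0.83734 mol → 0.83734 mol Si, 1.67468 mol O.
Total oxygen = 2.51949 mol. Normalization factor = 6/2.51949 = 2.38143.
Si per 6 O = 0.83734 × 2.38143 = 1.994.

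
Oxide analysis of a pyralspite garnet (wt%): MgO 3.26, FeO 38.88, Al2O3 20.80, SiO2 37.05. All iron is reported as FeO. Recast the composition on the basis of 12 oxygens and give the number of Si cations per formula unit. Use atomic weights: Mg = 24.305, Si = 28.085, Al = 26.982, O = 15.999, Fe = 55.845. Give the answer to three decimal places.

2.999 Si apfu

3.26 wt% MgO ÷ 40.304 g/mol = 0.08089 mol, giving 0.08089 Mg and 0.08089 O.
38.88 wt% FeO ÷ 71.844 g/mol = 0.54117 mol, giving 0.54117 Fe and 0.54117 O.
20.80 wt% Al2O3 ÷ 101.961 g/mol = 0.20400 mol, giving 0.40800 Al and 0.61200 O.
37.05 wt% SiO2 ÷ 60.083 g/mol = 0.61665 mol, giving 0.61665 Si and 1.23330 O.
Oxygen sums to 2.46736; scaling by 12/2.46736 = 4.86350 puts the formula on 12 O.
Si: 0.61665 × 4.86350 = 2.999 atoms per formula unit.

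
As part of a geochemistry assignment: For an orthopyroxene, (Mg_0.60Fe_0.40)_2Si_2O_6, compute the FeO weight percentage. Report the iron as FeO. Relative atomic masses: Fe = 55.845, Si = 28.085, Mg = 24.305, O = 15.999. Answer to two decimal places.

25.43 wt%

M((Mg_0.60Fe_0.40)_2Si_2O_6) = 226.006 g/mol; M(FeO) = 71.844 g/mol.
Moles FeO per formula unit = 0.80 Fe ÷ 1 = 0.8000.
FeO fraction = (0.8000 × 71.844) / 226.006 = 57.475/226.006 = 0.2543.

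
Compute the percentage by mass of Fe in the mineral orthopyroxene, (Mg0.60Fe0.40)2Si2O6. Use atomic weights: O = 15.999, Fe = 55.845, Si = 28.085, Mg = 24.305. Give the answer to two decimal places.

19.77 mass %

Molar mass of (Mg0.60Fe0.40)2Si2O6: 1.20·24.305 + 0.80·55.845 + 2·28.085 + 6·15.999 = 226.006 g/mol.
Mass of Fe per formula unit: 0.80 × 55.845 = 44.676 g.
Weight fraction Fe = 44.676 / 226.006 = 0.1977.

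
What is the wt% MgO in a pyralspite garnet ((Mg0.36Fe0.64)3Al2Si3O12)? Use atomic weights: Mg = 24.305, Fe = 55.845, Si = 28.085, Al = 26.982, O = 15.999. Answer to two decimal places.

9.39 wt%

M((Mg0.36Fe0.64)3Al2Si3O12) = 463.679 g/mol; M(MgO) = 40.304 g/mol.
Moles MgO per formula unit = 1.08 Mg ÷ 1 = 1.0800.
MgO fraction = (1.0800 × 40.304) / 463.679 = 43.528/463.679 = 0.0939.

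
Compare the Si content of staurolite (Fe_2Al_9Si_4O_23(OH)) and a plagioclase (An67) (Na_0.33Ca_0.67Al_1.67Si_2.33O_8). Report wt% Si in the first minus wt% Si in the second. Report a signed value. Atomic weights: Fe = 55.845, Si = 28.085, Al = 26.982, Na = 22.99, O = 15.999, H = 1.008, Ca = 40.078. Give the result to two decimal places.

First mineral: 112.340 g Si in 851.852 g formula = 13.19 wt% Si.
Second mineral: 65.438 g Si in 272.929 g formula = 23.98 wt% Si.
13.19% − 23.98% gives a difference of -10.79 percentage points.

-10.79 percentage points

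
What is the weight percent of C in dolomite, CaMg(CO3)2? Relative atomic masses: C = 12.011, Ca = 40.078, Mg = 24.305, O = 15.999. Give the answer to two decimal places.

13.03 mass %

M(CaMg(CO3)2) = 184.399 g/mol.
C contributes 2 × 12.011 = 24.022 g per mole.
24.022/184.399 = 0.1303 → 13.03%.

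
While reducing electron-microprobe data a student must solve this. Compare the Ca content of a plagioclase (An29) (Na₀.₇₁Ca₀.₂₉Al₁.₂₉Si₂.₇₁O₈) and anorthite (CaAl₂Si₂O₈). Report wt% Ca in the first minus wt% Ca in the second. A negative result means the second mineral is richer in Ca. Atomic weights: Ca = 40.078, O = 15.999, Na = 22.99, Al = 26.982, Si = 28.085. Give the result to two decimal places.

-10.05 percentage points

First mineral: 11.623 g Ca in 266.855 g formula = 4.36 wt% Ca.
Second mineral: 40.078 g Ca in 278.204 g formula = 14.41 wt% Ca.
4.36% − 14.41% gives a difference of -10.05 percentage points.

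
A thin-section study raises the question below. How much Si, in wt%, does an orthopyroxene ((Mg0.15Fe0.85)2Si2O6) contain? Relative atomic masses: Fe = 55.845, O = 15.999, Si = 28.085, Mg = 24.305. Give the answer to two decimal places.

22.08 wt%

M((Mg0.15Fe0.85)2Si2O6) = 254.392 g/mol.
Si contributes 2 × 28.085 = 56.170 g per mole.
56.170/254.392 = 0.2208 → 22.08%.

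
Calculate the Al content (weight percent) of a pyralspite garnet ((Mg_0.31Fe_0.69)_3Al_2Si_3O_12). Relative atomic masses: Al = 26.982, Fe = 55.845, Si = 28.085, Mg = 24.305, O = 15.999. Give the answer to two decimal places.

11.52 weight percent

Molar mass of (Mg_0.31Fe_0.69)_3Al_2Si_3O_12: 0.93·24.305 + 2.07·55.845 + 2·26.982 + 3·28.085 + 12·15.999 = 468.410 g/mol.
Mass of Al per formula unit: 2 × 26.982 = 53.964 g.
Weight fraction Al = 53.964 / 468.410 = 0.1152.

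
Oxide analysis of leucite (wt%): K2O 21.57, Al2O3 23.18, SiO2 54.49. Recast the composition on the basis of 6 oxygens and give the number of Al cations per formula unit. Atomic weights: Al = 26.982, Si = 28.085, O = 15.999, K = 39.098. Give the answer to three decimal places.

K2O (M=94.195): mol = 0.22899; K = 0.45798, O = 0.22899.
Al2O3 (M=101.961): mol = 0.22734; Al = 0.45468, O = 0.68202.
SiO2 (M=60.083): mol = 0.90691; Si = 0.90691, O = 1.81382.
ΣO = 2.72483; factor = 6/ΣO = 2.20197.
Al apfu = 0.45468 × 2.20197 = 1.001.

1.001 Al apfu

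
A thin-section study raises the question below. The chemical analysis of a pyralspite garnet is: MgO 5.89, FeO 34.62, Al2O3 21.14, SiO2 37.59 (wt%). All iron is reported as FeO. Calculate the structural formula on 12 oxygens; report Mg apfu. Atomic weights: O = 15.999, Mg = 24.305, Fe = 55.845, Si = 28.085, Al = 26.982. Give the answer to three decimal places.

5.89 wt% MgO ÷ 40.304 g/mol = 0.14614 mol, giving 0.14614 Mg and 0.14614 O.
34.62 wt% FeO ÷ 71.844 g/mol = 0.48188 mol, giving 0.48188 Fe and 0.48188 O.
21.14 wt% Al2O3 ÷ 101.961 g/mol = 0.20733 mol, giving 0.41466 Al and 0.62199 O.
37.59 wt% SiO2 ÷ 60.083 g/mol = 0.62563 mol, giving 0.62563 Si and 1.25126 O.
Oxygen sums to 2.50127; scaling by 12/2.50127 = 4.79756 puts the formula on 12 O.
Mg: 0.14614 × 4.79756 = 0.701 atoms per formula unit.

0.701 Mg apfu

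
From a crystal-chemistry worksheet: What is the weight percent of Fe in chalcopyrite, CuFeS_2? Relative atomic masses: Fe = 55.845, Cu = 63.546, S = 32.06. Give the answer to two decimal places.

Molar mass of CuFeS_2: 1·63.546 + 1·55.845 + 2·32.06 = 183.511 g/mol.
Mass of Fe per formula unit: 1 × 55.845 = 55.845 g.
Weight fraction Fe = 55.845 / 183.511 = 0.3043.

30.43 wt%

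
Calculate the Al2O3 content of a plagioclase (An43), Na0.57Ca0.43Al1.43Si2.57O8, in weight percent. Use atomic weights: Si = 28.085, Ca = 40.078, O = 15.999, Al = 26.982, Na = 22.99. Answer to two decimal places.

Formula mass = 269.093 g/mol.
1.43 Al → 0.7150 mol Al2O3 per formula unit; M(Al2O3) = 101.961, so Al2O3 mass = 72.902 g.
72.902/269.093 × 100 = 27.09 wt%.

27.09 wt%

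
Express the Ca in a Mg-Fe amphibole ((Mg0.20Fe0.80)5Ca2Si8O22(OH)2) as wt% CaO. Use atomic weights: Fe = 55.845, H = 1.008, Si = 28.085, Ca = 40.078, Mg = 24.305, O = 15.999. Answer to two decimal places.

M((Mg0.20Fe0.80)5Ca2Si8O22(OH)2) = 938.513 g/mol; M(CaO) = 56.077 g/mol.
Moles CaO per formula unit = 2 Ca ÷ 1 = 2.0000.
CaO fraction = (2.0000 × 56.077) / 938.513 = 112.154/938.513 = 0.1195.

11.95 wt%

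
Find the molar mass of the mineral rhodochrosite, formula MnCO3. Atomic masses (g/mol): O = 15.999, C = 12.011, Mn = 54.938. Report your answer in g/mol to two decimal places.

The formula mass is the sum 1·54.938 + 1·12.011 + 3·15.999.

114.95 g/mol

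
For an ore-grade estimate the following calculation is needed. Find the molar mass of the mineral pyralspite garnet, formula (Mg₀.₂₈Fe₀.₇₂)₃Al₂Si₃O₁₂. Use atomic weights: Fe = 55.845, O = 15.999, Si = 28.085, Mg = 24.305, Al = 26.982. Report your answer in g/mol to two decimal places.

M = 0.84*24.305 + 2.16*55.845 + 2*26.982 + 3*28.085 + 12*15.999

471.25 g/mol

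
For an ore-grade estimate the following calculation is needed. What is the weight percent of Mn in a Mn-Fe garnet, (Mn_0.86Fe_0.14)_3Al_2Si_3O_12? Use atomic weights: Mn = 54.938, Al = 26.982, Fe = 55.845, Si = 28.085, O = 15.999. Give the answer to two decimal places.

28.61 weight percent

Molar mass of (Mn_0.86Fe_0.14)_3Al_2Si_3O_12: 2.58·54.938 + 0.42·55.845 + 2·26.982 + 3·28.085 + 12·15.999 = 495.402 g/mol.
Mass of Mn per formula unit: 2.58 × 54.938 = 141.740 g.
Weight fraction Mn = 141.740 / 495.402 = 0.2861.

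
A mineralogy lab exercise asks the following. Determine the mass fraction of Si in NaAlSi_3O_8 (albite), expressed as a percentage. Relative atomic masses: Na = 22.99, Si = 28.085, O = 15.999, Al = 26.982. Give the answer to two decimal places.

32.13 wt%

Molar mass of NaAlSi_3O_8: 1×22.99 + 1×26.982 + 3×28.085 + 8×15.999 = 262.219 g/mol.
Mass of Si per formula unit: 3 × 28.085 = 84.255 g.
Weight fraction Si = 84.255 / 262.219 = 0.3213.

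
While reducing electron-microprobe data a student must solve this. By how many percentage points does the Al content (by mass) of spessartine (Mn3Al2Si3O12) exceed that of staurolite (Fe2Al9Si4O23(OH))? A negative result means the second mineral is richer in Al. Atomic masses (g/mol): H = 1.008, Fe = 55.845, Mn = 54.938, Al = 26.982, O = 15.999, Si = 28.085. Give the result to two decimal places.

First mineral: 53.964 g Al in 495.021 g formula = 10.90 wt% Al.
Second mineral: 242.838 g Al in 851.852 g formula = 28.51 wt% Al.
10.90% − 28.51% gives a difference of -17.61 percentage points.

-17.61 percentage points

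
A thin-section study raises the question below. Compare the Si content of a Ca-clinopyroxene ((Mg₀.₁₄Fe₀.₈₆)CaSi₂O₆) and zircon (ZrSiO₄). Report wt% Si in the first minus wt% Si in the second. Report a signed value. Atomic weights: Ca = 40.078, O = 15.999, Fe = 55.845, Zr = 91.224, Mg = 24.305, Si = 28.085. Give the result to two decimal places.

7.73 percentage points

First mineral: 56.170 g Si in 243.671 g formula = 23.05 wt% Si.
Second mineral: 28.085 g Si in 183.305 g formula = 15.32 wt% Si.
23.05% − 15.32% gives a difference of 7.73 percentage points.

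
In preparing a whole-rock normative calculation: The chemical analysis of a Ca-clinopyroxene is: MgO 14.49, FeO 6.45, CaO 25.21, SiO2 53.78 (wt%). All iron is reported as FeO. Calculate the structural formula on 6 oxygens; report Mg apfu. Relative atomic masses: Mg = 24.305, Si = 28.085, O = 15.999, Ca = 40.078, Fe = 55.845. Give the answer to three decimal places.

0.802 Mg apfu

14.49 wt% MgO ÷ 40.304 g/mol = 0.35952 mol, giving 0.35952 Mg and 0.35952 O.
6.45 wt% FeO ÷ 71.844 g/mol = 0.08978 mol, giving 0.08978 Fe and 0.08978 O.
25.21 wt% CaO ÷ 56.077 g/mol = 0.44956 mol, giving 0.44956 Ca and 0.44956 O.
53.78 wt% SiO2 ÷ 60.083 g/mol = 0.89510 mol, giving 0.89510 Si and 1.79020 O.
Oxygen sums to 2.68906; scaling by 6/2.68906 = 2.23126 puts the formula on 6 O.
Mg: 0.35952 × 2.23126 = 0.802 atoms per formula unit.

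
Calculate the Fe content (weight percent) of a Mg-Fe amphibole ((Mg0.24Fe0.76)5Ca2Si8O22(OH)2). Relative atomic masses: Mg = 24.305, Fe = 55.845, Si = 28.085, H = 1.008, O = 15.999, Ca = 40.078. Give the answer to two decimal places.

Molar mass of (Mg0.24Fe0.76)5Ca2Si8O22(OH)2: 1.20×24.305 + 3.80×55.845 + 2×40.078 + 8×28.085 + 24×15.999 + 2×1.008 = 932.205 g/mol.
Mass of Fe per formula unit: 3.80 × 55.845 = 212.211 g.
Weight fraction Fe = 212.211 / 932.205 = 0.2276.

22.76 weight percent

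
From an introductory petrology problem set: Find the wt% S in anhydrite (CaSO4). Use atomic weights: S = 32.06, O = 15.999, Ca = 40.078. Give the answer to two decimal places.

Formula mass = 1*40.078 + 1*32.06 + 4*15.999 = 136.134 g/mol, of which 32.060 g is S.
So S makes up 32.060/136.134 = 0.2355 of the mass, i.e. 23.55%.

23.55 mass %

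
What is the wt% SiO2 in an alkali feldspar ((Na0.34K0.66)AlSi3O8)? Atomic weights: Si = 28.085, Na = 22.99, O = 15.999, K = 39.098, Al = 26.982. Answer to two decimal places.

66.06 wt%

Molar mass of (Na0.34K0.66)AlSi3O8 = 0.34×22.99 + 0.66×39.098 + 1×26.982 + 3×28.085 + 8×15.999 = 272.850 g/mol.
Each formula unit contains 3 Si, equivalent to 3/1 = 3.0000 mol SiO2.
M(SiO2) = 1×28.085 + 2×15.999 = 60.083 g/mol.
Mass of SiO2 per formula unit = 3.0000 × 60.083 = 180.249 g.
SiO2 wt% = 180.249 / 272.850 × 100 = 66.06%.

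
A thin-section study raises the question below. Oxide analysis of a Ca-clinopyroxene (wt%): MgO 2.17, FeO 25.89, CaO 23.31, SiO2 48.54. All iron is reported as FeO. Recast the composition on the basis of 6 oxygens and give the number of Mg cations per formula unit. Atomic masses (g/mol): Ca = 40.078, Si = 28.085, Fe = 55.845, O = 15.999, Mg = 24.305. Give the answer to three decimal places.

MgO: 2.17/40.304 = 0.05384 mol → 0.05384 mol Mg, 0.05384 mol O.
FeO: 25.89/71.844 = 0.36036 mol → 0.36036 mol Fe, 0.36036 mol O.
CaO: 23.31/56.077 = 0.41568 mol → 0.41568 mol Ca, 0.41568 mol O.
SiO2: 48.54/60.083 = 0.80788 mol → 0.80788 mol Si, 1.61576 mol O.
Total oxygen = 2.44564 mol. Normalization factor = 6/2.44564 = 2.45335.
Mg per 6 O = 0.05384 × 2.45335 = 0.132.

0.132 Mg apfu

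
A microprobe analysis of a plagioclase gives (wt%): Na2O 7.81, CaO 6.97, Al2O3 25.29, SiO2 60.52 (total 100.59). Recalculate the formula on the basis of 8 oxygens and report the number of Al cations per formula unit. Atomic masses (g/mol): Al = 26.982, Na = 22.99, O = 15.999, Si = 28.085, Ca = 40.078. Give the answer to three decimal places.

7.81 wt% Na2O ÷ 61.979 g/mol = 0.12601 mol, giving 0.25202 Na and 0.12601 O.
6.97 wt% CaO ÷ 56.077 g/mol = 0.12429 mol, giving 0.12429 Ca and 0.12429 O.
25.29 wt% Al2O3 ÷ 101.961 g/mol = 0.24804 mol, giving 0.49608 Al and 0.74412 O.
60.52 wt% SiO2 ÷ 60.083 g/mol = 1.00727 mol, giving 1.00727 Si and 2.01454 O.
Oxygen sums to 3.00896; scaling by 8/3.00896 = 2.65873 puts the formula on 8 O.
Al: 0.49608 × 2.65873 = 1.319 atoms per formula unit.

1.319 Al apfu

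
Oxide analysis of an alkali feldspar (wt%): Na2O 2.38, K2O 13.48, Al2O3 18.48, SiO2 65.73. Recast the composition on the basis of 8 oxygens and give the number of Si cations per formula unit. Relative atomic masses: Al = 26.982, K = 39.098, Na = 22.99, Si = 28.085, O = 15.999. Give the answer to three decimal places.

2.38 wt% Na2O ÷ 61.979 g/mol = 0.03840 mol, giving 0.07680 Na and 0.03840 O.
13.48 wt% K2O ÷ 94.195 g/mol = 0.14311 mol, giving 0.28622 K and 0.14311 O.
18.48 wt% Al2O3 ÷ 101.961 g/mol = 0.18125 mol, giving 0.36250 Al and 0.54375 O.
65.73 wt% SiO2 ÷ 60.083 g/mol = 1.09399 mol, giving 1.09399 Si and 2.18798 O.
Oxygen sums to 2.91324; scaling by 8/2.91324 = 2.74608 puts the formula on 8 O.
Si: 1.09399 × 2.74608 = 3.004 atoms per formula unit.

3.004 Si apfu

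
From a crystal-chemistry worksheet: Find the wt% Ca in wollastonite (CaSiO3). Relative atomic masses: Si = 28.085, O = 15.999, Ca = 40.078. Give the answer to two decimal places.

34.50 wt%

Molar mass of CaSiO3: 1×40.078 + 1×28.085 + 3×15.999 = 116.160 g/mol.
Mass of Ca per formula unit: 1 × 40.078 = 40.078 g.
Weight fraction Ca = 40.078 / 116.160 = 0.3450.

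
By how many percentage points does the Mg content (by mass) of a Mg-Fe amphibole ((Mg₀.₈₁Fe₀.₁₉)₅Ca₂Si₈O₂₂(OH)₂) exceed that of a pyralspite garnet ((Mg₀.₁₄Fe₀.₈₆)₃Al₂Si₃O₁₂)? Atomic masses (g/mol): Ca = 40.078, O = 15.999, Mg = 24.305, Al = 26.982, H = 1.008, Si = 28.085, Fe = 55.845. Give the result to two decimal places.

9.58 percentage points

M((Mg₀.₈₁Fe₀.₁₉)₅Ca₂Si₈O₂₂(OH)₂) = 842.316 g/mol, so wt% Mg = 98.435/842.316 × 100 = 11.69%.
M((Mg₀.₁₄Fe₀.₈₆)₃Al₂Si₃O₁₂) = 484.495 g/mol, so wt% Mg = 10.208/484.495 × 100 = 2.11%.
11.69 − 2.11 = 9.58 pp.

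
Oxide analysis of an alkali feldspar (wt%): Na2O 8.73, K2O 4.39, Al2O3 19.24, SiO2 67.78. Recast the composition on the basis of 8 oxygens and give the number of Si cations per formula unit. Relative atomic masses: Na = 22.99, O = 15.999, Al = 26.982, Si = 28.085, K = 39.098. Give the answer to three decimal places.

2.999 Si apfu

8.73 wt% Na2O ÷ 61.979 g/mol = 0.14085 mol, giving 0.28170 Na and 0.14085 O.
4.39 wt% K2O ÷ 94.195 g/mol = 0.04661 mol, giving 0.09322 K and 0.04661 O.
19.24 wt% Al2O3 ÷ 101.961 g/mol = 0.18870 mol, giving 0.37740 Al and 0.56610 O.
67.78 wt% SiO2 ÷ 60.083 g/mol = 1.12811 mol, giving 1.12811 Si and 2.25622 O.
Oxygen sums to 3.00978; scaling by 8/3.00978 = 2.65800 puts the formula on 8 O.
Si: 1.12811 × 2.65800 = 2.999 atoms per formula unit.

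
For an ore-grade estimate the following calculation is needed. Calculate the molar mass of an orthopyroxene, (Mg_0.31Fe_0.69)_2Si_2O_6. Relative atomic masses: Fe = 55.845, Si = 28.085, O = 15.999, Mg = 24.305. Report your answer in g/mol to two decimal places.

244.30 g/mol

M = 0.62·24.305 + 1.38·55.845 + 2·28.085 + 6·15.999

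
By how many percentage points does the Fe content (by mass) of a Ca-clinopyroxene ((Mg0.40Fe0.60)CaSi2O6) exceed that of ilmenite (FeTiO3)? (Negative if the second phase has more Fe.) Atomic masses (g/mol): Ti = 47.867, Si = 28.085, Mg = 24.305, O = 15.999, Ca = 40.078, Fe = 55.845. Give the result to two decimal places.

Fe in (Mg0.40Fe0.60)CaSi2O6: molar mass 235.471 g/mol; 0.60×55.845 = 33.507 g → 14.23 wt%.
Fe in FeTiO3: molar mass 151.709 g/mol; 1×55.845 = 55.845 g → 36.81 wt%.
Difference = 14.23 − 36.81 = -22.58 percentage points.

-22.58 percentage points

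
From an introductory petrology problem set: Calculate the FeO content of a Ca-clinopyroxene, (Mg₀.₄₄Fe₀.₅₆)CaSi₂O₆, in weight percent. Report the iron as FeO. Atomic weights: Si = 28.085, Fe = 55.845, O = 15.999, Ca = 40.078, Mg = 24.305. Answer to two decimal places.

Molar mass of (Mg₀.₄₄Fe₀.₅₆)CaSi₂O₆ = 0.44×24.305 + 0.56×55.845 + 1×40.078 + 2×28.085 + 6×15.999 = 234.209 g/mol.
Each formula unit contains 0.56 Fe, equivalent to 0.56/1 = 0.5600 mol FeO.
M(FeO) = 1×55.845 + 1×15.999 = 71.844 g/mol.
Mass of FeO per formula unit = 0.5600 × 71.844 = 40.233 g.
FeO wt% = 40.233 / 234.209 × 100 = 17.18%.

17.18 wt%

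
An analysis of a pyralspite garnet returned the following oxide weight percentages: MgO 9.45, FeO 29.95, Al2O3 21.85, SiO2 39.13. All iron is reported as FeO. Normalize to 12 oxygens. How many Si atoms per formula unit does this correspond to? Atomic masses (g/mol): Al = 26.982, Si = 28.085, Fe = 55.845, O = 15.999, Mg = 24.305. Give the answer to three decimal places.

MgO (M=40.304): mol = 0.23447; Mg = 0.23447, O = 0.23447.
FeO (M=71.844): mol = 0.41688; Fe = 0.41688, O = 0.41688.
Al2O3 (M=101.961): mol = 0.21430; Al = 0.42860, O = 0.64290.
SiO2 (M=60.083): mol = 0.65127; Si = 0.65127, O = 1.30254.
ΣO = 2.59679; factor = 12/ΣO = 4.62109.
Si apfu = 0.65127 × 4.62109 = 3.010.

3.010 Si apfu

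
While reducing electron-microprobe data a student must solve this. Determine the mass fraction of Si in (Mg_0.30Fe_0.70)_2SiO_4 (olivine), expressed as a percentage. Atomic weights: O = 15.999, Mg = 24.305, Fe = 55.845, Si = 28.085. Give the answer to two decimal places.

Formula mass = 0.60*24.305 + 1.40*55.845 + 1*28.085 + 4*15.999 = 184.847 g/mol, of which 28.085 g is Si.
So Si makes up 28.085/184.847 = 0.1519 of the mass, i.e. 15.19%.

15.19 wt%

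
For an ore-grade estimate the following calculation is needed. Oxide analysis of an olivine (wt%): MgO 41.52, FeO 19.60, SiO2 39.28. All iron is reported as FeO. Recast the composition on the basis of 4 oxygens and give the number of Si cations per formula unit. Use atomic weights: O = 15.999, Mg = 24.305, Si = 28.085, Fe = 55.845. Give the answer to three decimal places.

1.002 Si apfu

MgO: 41.52/40.304 = 1.03017 mol → 1.03017 mol Mg, 1.03017 mol O.
FeO: 19.60/71.844 = 0.27281 mol → 0.27281 mol Fe, 0.27281 mol O.
SiO2: 39.28/60.083 = 0.65376 mol → 0.65376 mol Si, 1.30752 mol O.
Total oxygen = 2.61050 mol. Normalization factor = 4/2.61050 = 1.53227.
Si per 4 O = 0.65376 × 1.53227 = 1.002.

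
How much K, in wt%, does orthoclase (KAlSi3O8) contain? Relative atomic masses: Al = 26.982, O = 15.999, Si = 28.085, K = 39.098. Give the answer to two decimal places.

Molar mass of KAlSi3O8: 1*39.098 + 1*26.982 + 3*28.085 + 8*15.999 = 278.327 g/mol.
Mass of K per formula unit: 1 × 39.098 = 39.098 g.
Weight fraction K = 39.098 / 278.327 = 0.1405.

14.05 wt%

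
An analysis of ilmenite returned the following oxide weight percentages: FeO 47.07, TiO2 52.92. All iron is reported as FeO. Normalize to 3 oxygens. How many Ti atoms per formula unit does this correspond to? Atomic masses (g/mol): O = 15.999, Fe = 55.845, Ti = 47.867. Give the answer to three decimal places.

FeO: 47.07/71.844 = 0.65517 mol → 0.65517 mol Fe, 0.65517 mol O.
TiO2: 52.92/79.865 = 0.66262 mol → 0.66262 mol Ti, 1.32524 mol O.
Total oxygen = 1.98041 mol. Normalization factor = 3/1.98041 = 1.51484.
Ti per 3 O = 0.66262 × 1.51484 = 1.004.

1.004 Ti apfu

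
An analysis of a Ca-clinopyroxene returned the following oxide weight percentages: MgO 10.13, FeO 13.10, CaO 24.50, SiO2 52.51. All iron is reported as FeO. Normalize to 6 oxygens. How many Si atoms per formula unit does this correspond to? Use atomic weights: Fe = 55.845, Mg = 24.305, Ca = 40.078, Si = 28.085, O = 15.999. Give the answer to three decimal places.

10.13 wt% MgO ÷ 40.304 g/mol = 0.25134 mol, giving 0.25134 Mg and 0.25134 O.
13.10 wt% FeO ÷ 71.844 g/mol = 0.18234 mol, giving 0.18234 Fe and 0.18234 O.
24.50 wt% CaO ÷ 56.077 g/mol = 0.43690 mol, giving 0.43690 Ca and 0.43690 O.
52.51 wt% SiO2 ÷ 60.083 g/mol = 0.87396 mol, giving 0.87396 Si and 1.74792 O.
Oxygen sums to 2.61850; scaling by 6/2.61850 = 2.29139 puts the formula on 6 O.
Si: 0.87396 × 2.29139 = 2.003 atoms per formula unit.

2.003 Si apfu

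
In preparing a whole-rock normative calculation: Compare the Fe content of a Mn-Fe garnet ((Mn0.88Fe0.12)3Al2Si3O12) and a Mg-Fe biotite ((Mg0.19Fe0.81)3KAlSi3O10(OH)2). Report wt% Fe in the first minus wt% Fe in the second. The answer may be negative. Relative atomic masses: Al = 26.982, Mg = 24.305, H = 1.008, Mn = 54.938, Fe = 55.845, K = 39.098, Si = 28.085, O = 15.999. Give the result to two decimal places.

Fe in (Mn0.88Fe0.12)3Al2Si3O12: molar mass 495.348 g/mol; 0.36×55.845 = 20.104 g → 4.06 wt%.
Fe in (Mg0.19Fe0.81)3KAlSi3O10(OH)2: molar mass 493.896 g/mol; 2.43×55.845 = 135.703 g → 27.48 wt%.
Difference = 4.06 − 27.48 = -23.42 percentage points.

-23.42 percentage points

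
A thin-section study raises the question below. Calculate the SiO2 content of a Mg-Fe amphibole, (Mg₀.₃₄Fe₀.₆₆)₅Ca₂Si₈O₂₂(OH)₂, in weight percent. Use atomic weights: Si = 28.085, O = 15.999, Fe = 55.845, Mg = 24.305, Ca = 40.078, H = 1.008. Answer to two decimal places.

52.45 wt%

Formula mass = 916.435 g/mol.
8 Si → 8.0000 mol SiO2 per formula unit; M(SiO2) = 60.083, so SiO2 mass = 480.664 g.
480.664/916.435 × 100 = 52.45 wt%.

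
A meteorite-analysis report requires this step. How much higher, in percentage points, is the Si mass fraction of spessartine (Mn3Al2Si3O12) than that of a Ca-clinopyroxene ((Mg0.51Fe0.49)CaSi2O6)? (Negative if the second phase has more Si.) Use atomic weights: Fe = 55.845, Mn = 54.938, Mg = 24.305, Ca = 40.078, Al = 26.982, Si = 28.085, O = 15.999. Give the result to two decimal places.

Si in Mn3Al2Si3O12: molar mass 495.021 g/mol; 3×28.085 = 84.255 g → 17.02 wt%.
Si in (Mg0.51Fe0.49)CaSi2O6: molar mass 232.002 g/mol; 2×28.085 = 56.170 g → 24.21 wt%.
Difference = 17.02 − 24.21 = -7.19 percentage points.

-7.19 percentage points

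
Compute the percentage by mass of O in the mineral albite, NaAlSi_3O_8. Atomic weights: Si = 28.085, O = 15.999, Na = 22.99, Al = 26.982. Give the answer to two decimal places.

Molar mass of NaAlSi_3O_8: 1×22.99 + 1×26.982 + 3×28.085 + 8×15.999 = 262.219 g/mol.
Mass of O per formula unit: 8 × 15.999 = 127.992 g.
Weight fraction O = 127.992 / 262.219 = 0.4881.

48.81 mass %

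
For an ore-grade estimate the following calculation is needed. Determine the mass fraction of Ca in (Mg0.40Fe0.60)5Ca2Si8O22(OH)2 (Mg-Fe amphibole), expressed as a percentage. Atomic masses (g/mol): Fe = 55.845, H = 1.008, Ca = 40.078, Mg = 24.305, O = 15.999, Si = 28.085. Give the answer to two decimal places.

Molar mass of (Mg0.40Fe0.60)5Ca2Si8O22(OH)2: 2·24.305 + 3·55.845 + 2·40.078 + 8·28.085 + 24·15.999 + 2·1.008 = 906.973 g/mol.
Mass of Ca per formula unit: 2 × 40.078 = 80.156 g.
Weight fraction Ca = 80.156 / 906.973 = 0.0884.

8.84 mass %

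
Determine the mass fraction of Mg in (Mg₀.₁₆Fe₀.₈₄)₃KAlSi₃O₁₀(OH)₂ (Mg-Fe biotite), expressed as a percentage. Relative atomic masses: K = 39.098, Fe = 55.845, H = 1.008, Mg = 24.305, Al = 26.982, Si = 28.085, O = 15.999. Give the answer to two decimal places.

2.35 wt%

Molar mass of (Mg₀.₁₆Fe₀.₈₄)₃KAlSi₃O₁₀(OH)₂: 0.48·24.305 + 2.52·55.845 + 1·39.098 + 1·26.982 + 3·28.085 + 12·15.999 + 2·1.008 = 496.735 g/mol.
Mass of Mg per formula unit: 0.48 × 24.305 = 11.666 g.
Weight fraction Mg = 11.666 / 496.735 = 0.0235.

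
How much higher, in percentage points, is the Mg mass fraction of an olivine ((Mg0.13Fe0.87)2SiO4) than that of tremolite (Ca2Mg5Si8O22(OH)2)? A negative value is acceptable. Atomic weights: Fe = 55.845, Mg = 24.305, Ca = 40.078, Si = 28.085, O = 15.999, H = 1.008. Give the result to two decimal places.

M((Mg0.13Fe0.87)2SiO4) = 195.571 g/mol, so wt% Mg = 6.319/195.571 × 100 = 3.23%.
M(Ca2Mg5Si8O22(OH)2) = 812.353 g/mol, so wt% Mg = 121.525/812.353 × 100 = 14.96%.
3.23 − 14.96 = -11.73 pp.

-11.73 percentage points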